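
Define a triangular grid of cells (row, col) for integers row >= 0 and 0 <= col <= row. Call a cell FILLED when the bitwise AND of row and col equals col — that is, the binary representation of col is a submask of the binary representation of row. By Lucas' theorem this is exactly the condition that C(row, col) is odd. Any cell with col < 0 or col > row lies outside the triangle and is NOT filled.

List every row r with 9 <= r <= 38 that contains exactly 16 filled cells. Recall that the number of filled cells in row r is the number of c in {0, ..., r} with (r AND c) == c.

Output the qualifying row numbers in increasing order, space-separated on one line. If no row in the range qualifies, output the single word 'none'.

Answer: 15 23 27 29 30

Derivation:
Row r has 2^popcount(r) filled cells, so we need popcount(r) = log2(16) = 4.
Scan r = 9..38 and keep those with exactly 4 one-bits:
r=9=1001 popcount=2 -> skip
r=10=1010 popcount=2 -> skip
r=11=1011 popcount=3 -> skip
r=12=1100 popcount=2 -> skip
r=13=1101 popcount=3 -> skip
r=14=1110 popcount=3 -> skip
r=15=1111 popcount=4 -> KEEP
r=16=10000 popcount=1 -> skip
r=17=10001 popcount=2 -> skip
r=18=10010 popcount=2 -> skip
r=19=10011 popcount=3 -> skip
r=20=10100 popcount=2 -> skip
r=21=10101 popcount=3 -> skip
r=22=10110 popcount=3 -> skip
r=23=10111 popcount=4 -> KEEP
r=24=11000 popcount=2 -> skip
r=25=11001 popcount=3 -> skip
r=26=11010 popcount=3 -> skip
r=27=11011 popcount=4 -> KEEP
r=28=11100 popcount=3 -> skip
r=29=11101 popcount=4 -> KEEP
r=30=11110 popcount=4 -> KEEP
r=31=11111 popcount=5 -> skip
r=32=100000 popcount=1 -> skip
r=33=100001 popcount=2 -> skip
r=34=100010 popcount=2 -> skip
r=35=100011 popcount=3 -> skip
r=36=100100 popcount=2 -> skip
r=37=100101 popcount=3 -> skip
r=38=100110 popcount=3 -> skip
Kept rows: 15 23 27 29 30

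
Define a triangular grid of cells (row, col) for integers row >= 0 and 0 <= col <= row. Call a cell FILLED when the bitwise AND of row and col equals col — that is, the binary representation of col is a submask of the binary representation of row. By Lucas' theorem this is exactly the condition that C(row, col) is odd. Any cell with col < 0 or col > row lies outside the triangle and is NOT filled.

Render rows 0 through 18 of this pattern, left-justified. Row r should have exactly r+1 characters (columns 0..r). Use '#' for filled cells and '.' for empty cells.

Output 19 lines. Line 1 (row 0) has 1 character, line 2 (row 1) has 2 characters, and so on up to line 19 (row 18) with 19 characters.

Answer: #
##
#.#
####
#...#
##..##
#.#.#.#
########
#.......#
##......##
#.#.....#.#
####....####
#...#...#...#
##..##..##..##
#.#.#.#.#.#.#.#
################
#...............#
##..............##
#.#.............#.#

Derivation:
r0=0: #
r1=1: ##
r2=10: #.#
r3=11: ####
r4=100: #...#
r5=101: ##..##
r6=110: #.#.#.#
r7=111: ########
r8=1000: #.......#
r9=1001: ##......##
r10=1010: #.#.....#.#
r11=1011: ####....####
r12=1100: #...#...#...#
r13=1101: ##..##..##..##
r14=1110: #.#.#.#.#.#.#.#
r15=1111: ################
r16=10000: #...............#
r17=10001: ##..............##
r18=10010: #.#.............#.#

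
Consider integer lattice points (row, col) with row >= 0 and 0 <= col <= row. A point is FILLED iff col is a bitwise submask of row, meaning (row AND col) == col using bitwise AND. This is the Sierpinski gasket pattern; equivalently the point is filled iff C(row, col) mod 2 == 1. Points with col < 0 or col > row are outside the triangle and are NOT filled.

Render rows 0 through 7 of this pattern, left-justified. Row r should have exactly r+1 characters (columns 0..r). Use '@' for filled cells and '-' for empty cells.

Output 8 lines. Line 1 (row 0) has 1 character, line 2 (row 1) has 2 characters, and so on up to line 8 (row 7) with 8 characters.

Answer: @
@@
@-@
@@@@
@---@
@@--@@
@-@-@-@
@@@@@@@@

Derivation:
r0=0: @
r1=1: @@
r2=10: @-@
r3=11: @@@@
r4=100: @---@
r5=101: @@--@@
r6=110: @-@-@-@
r7=111: @@@@@@@@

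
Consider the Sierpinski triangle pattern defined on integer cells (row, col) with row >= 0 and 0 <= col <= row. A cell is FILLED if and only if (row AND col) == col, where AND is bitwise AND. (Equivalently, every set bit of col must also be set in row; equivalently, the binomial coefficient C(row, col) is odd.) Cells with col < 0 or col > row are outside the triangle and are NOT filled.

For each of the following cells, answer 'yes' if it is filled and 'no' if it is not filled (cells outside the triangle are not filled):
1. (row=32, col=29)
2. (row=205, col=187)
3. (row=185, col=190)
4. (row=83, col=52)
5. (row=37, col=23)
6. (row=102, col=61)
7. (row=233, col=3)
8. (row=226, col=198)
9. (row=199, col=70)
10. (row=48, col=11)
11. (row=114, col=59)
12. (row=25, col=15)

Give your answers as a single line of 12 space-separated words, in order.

Answer: no no no no no no no no yes no no no

Derivation:
(32,29): row=0b100000, col=0b11101, row AND col = 0b0 = 0; 0 != 29 -> empty
(205,187): row=0b11001101, col=0b10111011, row AND col = 0b10001001 = 137; 137 != 187 -> empty
(185,190): col outside [0, 185] -> not filled
(83,52): row=0b1010011, col=0b110100, row AND col = 0b10000 = 16; 16 != 52 -> empty
(37,23): row=0b100101, col=0b10111, row AND col = 0b101 = 5; 5 != 23 -> empty
(102,61): row=0b1100110, col=0b111101, row AND col = 0b100100 = 36; 36 != 61 -> empty
(233,3): row=0b11101001, col=0b11, row AND col = 0b1 = 1; 1 != 3 -> empty
(226,198): row=0b11100010, col=0b11000110, row AND col = 0b11000010 = 194; 194 != 198 -> empty
(199,70): row=0b11000111, col=0b1000110, row AND col = 0b1000110 = 70; 70 == 70 -> filled
(48,11): row=0b110000, col=0b1011, row AND col = 0b0 = 0; 0 != 11 -> empty
(114,59): row=0b1110010, col=0b111011, row AND col = 0b110010 = 50; 50 != 59 -> empty
(25,15): row=0b11001, col=0b1111, row AND col = 0b1001 = 9; 9 != 15 -> empty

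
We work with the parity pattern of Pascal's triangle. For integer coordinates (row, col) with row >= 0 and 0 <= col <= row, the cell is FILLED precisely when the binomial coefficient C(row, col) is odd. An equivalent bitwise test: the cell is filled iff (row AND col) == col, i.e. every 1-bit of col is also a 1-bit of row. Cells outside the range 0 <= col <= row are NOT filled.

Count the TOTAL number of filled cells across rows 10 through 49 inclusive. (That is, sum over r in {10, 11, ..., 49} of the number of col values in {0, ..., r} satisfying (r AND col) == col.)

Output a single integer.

Answer: 384

Derivation:
r10=1010 pc2: +4 =4
r11=1011 pc3: +8 =12
r12=1100 pc2: +4 =16
r13=1101 pc3: +8 =24
r14=1110 pc3: +8 =32
r15=1111 pc4: +16 =48
r16=10000 pc1: +2 =50
r17=10001 pc2: +4 =54
r18=10010 pc2: +4 =58
r19=10011 pc3: +8 =66
r20=10100 pc2: +4 =70
r21=10101 pc3: +8 =78
r22=10110 pc3: +8 =86
r23=10111 pc4: +16 =102
r24=11000 pc2: +4 =106
r25=11001 pc3: +8 =114
r26=11010 pc3: +8 =122
r27=11011 pc4: +16 =138
r28=11100 pc3: +8 =146
r29=11101 pc4: +16 =162
r30=11110 pc4: +16 =178
r31=11111 pc5: +32 =210
r32=100000 pc1: +2 =212
r33=100001 pc2: +4 =216
r34=100010 pc2: +4 =220
r35=100011 pc3: +8 =228
r36=100100 pc2: +4 =232
r37=100101 pc3: +8 =240
r38=100110 pc3: +8 =248
r39=100111 pc4: +16 =264
r40=101000 pc2: +4 =268
r41=101001 pc3: +8 =276
r42=101010 pc3: +8 =284
r43=101011 pc4: +16 =300
r44=101100 pc3: +8 =308
r45=101101 pc4: +16 =324
r46=101110 pc4: +16 =340
r47=101111 pc5: +32 =372
r48=110000 pc2: +4 =376
r49=110001 pc3: +8 =384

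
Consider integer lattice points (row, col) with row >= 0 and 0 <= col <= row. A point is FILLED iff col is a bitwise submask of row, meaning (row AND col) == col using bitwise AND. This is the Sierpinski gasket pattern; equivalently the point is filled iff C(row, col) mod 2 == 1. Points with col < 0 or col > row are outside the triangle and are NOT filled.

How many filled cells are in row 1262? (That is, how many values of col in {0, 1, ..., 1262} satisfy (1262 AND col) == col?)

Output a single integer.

1262 in binary = 10011101110
popcount(1262) = number of 1-bits in 10011101110 = 7
A col c satisfies (1262 AND c) == c iff every set bit of c is also set in 1262; each of the 7 set bits of 1262 can independently be on or off in c.
count = 2^7 = 128

Answer: 128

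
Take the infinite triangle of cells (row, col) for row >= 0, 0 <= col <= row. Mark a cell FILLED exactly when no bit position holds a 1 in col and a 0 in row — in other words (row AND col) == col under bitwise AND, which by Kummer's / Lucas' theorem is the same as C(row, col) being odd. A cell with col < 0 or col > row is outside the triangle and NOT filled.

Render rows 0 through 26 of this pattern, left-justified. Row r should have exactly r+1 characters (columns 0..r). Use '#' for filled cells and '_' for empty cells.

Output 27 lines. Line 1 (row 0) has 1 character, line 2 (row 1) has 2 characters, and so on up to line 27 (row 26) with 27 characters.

Answer: #
##
#_#
####
#___#
##__##
#_#_#_#
########
#_______#
##______##
#_#_____#_#
####____####
#___#___#___#
##__##__##__##
#_#_#_#_#_#_#_#
################
#_______________#
##______________##
#_#_____________#_#
####____________####
#___#___________#___#
##__##__________##__##
#_#_#_#_________#_#_#_#
########________########
#_______#_______#_______#
##______##______##______##
#_#_____#_#_____#_#_____#_#

Derivation:
r0=0: #
r1=1: ##
r2=10: #_#
r3=11: ####
r4=100: #___#
r5=101: ##__##
r6=110: #_#_#_#
r7=111: ########
r8=1000: #_______#
r9=1001: ##______##
r10=1010: #_#_____#_#
r11=1011: ####____####
r12=1100: #___#___#___#
r13=1101: ##__##__##__##
r14=1110: #_#_#_#_#_#_#_#
r15=1111: ################
r16=10000: #_______________#
r17=10001: ##______________##
r18=10010: #_#_____________#_#
r19=10011: ####____________####
r20=10100: #___#___________#___#
r21=10101: ##__##__________##__##
r22=10110: #_#_#_#_________#_#_#_#
r23=10111: ########________########
r24=11000: #_______#_______#_______#
r25=11001: ##______##______##______##
r26=11010: #_#_____#_#_____#_#_____#_#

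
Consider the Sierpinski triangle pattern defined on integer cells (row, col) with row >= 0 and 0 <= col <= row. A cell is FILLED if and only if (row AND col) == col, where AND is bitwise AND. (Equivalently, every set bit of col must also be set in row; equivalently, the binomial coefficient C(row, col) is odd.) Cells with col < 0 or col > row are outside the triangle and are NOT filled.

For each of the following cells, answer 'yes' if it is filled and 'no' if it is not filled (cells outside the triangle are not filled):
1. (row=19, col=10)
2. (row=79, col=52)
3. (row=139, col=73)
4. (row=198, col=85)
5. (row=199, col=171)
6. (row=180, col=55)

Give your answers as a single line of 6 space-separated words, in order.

Answer: no no no no no no

Derivation:
(19,10): row=0b10011, col=0b1010, row AND col = 0b10 = 2; 2 != 10 -> empty
(79,52): row=0b1001111, col=0b110100, row AND col = 0b100 = 4; 4 != 52 -> empty
(139,73): row=0b10001011, col=0b1001001, row AND col = 0b1001 = 9; 9 != 73 -> empty
(198,85): row=0b11000110, col=0b1010101, row AND col = 0b1000100 = 68; 68 != 85 -> empty
(199,171): row=0b11000111, col=0b10101011, row AND col = 0b10000011 = 131; 131 != 171 -> empty
(180,55): row=0b10110100, col=0b110111, row AND col = 0b110100 = 52; 52 != 55 -> empty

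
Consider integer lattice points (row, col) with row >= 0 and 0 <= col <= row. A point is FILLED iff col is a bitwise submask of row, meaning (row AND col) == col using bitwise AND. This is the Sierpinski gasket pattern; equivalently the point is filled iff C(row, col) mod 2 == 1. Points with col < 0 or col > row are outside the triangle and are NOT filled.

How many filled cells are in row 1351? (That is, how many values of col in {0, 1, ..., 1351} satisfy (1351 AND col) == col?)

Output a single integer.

1351 in binary = 10101000111
popcount(1351) = number of 1-bits in 10101000111 = 6
A col c satisfies (1351 AND c) == c iff every set bit of c is also set in 1351; each of the 6 set bits of 1351 can independently be on or off in c.
count = 2^6 = 64

Answer: 64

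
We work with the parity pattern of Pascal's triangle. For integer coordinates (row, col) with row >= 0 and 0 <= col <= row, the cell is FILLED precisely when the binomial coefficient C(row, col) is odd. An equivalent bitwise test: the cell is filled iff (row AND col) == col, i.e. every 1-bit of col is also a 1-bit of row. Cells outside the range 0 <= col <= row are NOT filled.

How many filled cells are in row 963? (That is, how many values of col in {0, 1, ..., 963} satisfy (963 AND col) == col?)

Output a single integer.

963 in binary = 1111000011
popcount(963) = number of 1-bits in 1111000011 = 6
A col c satisfies (963 AND c) == c iff every set bit of c is also set in 963; each of the 6 set bits of 963 can independently be on or off in c.
count = 2^6 = 64

Answer: 64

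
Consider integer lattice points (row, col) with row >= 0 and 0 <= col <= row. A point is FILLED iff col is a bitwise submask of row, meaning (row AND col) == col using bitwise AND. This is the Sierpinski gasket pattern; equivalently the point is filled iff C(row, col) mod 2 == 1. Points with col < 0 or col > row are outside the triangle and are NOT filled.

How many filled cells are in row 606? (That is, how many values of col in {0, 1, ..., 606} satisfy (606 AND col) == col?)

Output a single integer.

606 in binary = 1001011110
popcount(606) = number of 1-bits in 1001011110 = 6
A col c satisfies (606 AND c) == c iff every set bit of c is also set in 606; each of the 6 set bits of 606 can independently be on or off in c.
count = 2^6 = 64

Answer: 64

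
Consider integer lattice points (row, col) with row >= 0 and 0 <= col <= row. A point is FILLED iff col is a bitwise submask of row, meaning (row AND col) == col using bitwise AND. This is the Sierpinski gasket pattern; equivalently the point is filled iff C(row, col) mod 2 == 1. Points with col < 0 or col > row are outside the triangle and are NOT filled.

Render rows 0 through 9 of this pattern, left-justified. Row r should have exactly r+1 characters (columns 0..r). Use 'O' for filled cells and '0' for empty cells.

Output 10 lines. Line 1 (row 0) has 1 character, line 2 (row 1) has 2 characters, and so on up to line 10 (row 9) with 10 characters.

r0=0: O
r1=1: OO
r2=10: O0O
r3=11: OOOO
r4=100: O000O
r5=101: OO00OO
r6=110: O0O0O0O
r7=111: OOOOOOOO
r8=1000: O0000000O
r9=1001: OO000000OO

Answer: O
OO
O0O
OOOO
O000O
OO00OO
O0O0O0O
OOOOOOOO
O0000000O
OO000000OO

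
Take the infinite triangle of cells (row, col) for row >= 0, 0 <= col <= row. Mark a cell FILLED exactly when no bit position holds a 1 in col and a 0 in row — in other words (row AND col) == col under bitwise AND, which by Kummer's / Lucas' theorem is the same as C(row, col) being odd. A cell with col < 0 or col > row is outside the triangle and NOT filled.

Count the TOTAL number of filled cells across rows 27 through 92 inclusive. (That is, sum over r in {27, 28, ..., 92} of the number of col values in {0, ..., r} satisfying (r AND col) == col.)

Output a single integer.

r27=11011 pc4: +16 =16
r28=11100 pc3: +8 =24
r29=11101 pc4: +16 =40
r30=11110 pc4: +16 =56
r31=11111 pc5: +32 =88
r32=100000 pc1: +2 =90
r33=100001 pc2: +4 =94
r34=100010 pc2: +4 =98
r35=100011 pc3: +8 =106
r36=100100 pc2: +4 =110
r37=100101 pc3: +8 =118
r38=100110 pc3: +8 =126
r39=100111 pc4: +16 =142
r40=101000 pc2: +4 =146
r41=101001 pc3: +8 =154
r42=101010 pc3: +8 =162
r43=101011 pc4: +16 =178
r44=101100 pc3: +8 =186
r45=101101 pc4: +16 =202
r46=101110 pc4: +16 =218
r47=101111 pc5: +32 =250
r48=110000 pc2: +4 =254
r49=110001 pc3: +8 =262
r50=110010 pc3: +8 =270
r51=110011 pc4: +16 =286
r52=110100 pc3: +8 =294
r53=110101 pc4: +16 =310
r54=110110 pc4: +16 =326
r55=110111 pc5: +32 =358
r56=111000 pc3: +8 =366
r57=111001 pc4: +16 =382
r58=111010 pc4: +16 =398
r59=111011 pc5: +32 =430
r60=111100 pc4: +16 =446
r61=111101 pc5: +32 =478
r62=111110 pc5: +32 =510
r63=111111 pc6: +64 =574
r64=1000000 pc1: +2 =576
r65=1000001 pc2: +4 =580
r66=1000010 pc2: +4 =584
r67=1000011 pc3: +8 =592
r68=1000100 pc2: +4 =596
r69=1000101 pc3: +8 =604
r70=1000110 pc3: +8 =612
r71=1000111 pc4: +16 =628
r72=1001000 pc2: +4 =632
r73=1001001 pc3: +8 =640
r74=1001010 pc3: +8 =648
r75=1001011 pc4: +16 =664
r76=1001100 pc3: +8 =672
r77=1001101 pc4: +16 =688
r78=1001110 pc4: +16 =704
r79=1001111 pc5: +32 =736
r80=1010000 pc2: +4 =740
r81=1010001 pc3: +8 =748
r82=1010010 pc3: +8 =756
r83=1010011 pc4: +16 =772
r84=1010100 pc3: +8 =780
r85=1010101 pc4: +16 =796
r86=1010110 pc4: +16 =812
r87=1010111 pc5: +32 =844
r88=1011000 pc3: +8 =852
r89=1011001 pc4: +16 =868
r90=1011010 pc4: +16 =884
r91=1011011 pc5: +32 =916
r92=1011100 pc4: +16 =932

Answer: 932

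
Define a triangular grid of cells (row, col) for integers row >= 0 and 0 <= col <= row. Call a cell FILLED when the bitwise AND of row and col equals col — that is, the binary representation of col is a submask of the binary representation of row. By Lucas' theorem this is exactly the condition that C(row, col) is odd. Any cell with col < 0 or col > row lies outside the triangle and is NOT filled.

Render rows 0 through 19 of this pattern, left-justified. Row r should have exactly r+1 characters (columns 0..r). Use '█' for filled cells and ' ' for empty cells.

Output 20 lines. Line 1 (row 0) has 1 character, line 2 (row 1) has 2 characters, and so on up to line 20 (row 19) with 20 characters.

Answer: █
██
█ █
████
█   █
██  ██
█ █ █ █
████████
█       █
██      ██
█ █     █ █
████    ████
█   █   █   █
██  ██  ██  ██
█ █ █ █ █ █ █ █
████████████████
█               █
██              ██
█ █             █ █
████            ████

Derivation:
r0=0: █
r1=1: ██
r2=10: █ █
r3=11: ████
r4=100: █   █
r5=101: ██  ██
r6=110: █ █ █ █
r7=111: ████████
r8=1000: █       █
r9=1001: ██      ██
r10=1010: █ █     █ █
r11=1011: ████    ████
r12=1100: █   █   █   █
r13=1101: ██  ██  ██  ██
r14=1110: █ █ █ █ █ █ █ █
r15=1111: ████████████████
r16=10000: █               █
r17=10001: ██              ██
r18=10010: █ █             █ █
r19=10011: ████            ████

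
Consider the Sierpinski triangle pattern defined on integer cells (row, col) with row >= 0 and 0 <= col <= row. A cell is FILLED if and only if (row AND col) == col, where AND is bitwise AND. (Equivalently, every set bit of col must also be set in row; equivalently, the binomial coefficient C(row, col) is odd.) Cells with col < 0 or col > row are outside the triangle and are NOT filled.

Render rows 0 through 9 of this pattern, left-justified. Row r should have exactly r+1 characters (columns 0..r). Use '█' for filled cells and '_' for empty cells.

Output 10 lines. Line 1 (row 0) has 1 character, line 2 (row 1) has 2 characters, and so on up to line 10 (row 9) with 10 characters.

r0=0: █
r1=1: ██
r2=10: █_█
r3=11: ████
r4=100: █___█
r5=101: ██__██
r6=110: █_█_█_█
r7=111: ████████
r8=1000: █_______█
r9=1001: ██______██

Answer: █
██
█_█
████
█___█
██__██
█_█_█_█
████████
█_______█
██______██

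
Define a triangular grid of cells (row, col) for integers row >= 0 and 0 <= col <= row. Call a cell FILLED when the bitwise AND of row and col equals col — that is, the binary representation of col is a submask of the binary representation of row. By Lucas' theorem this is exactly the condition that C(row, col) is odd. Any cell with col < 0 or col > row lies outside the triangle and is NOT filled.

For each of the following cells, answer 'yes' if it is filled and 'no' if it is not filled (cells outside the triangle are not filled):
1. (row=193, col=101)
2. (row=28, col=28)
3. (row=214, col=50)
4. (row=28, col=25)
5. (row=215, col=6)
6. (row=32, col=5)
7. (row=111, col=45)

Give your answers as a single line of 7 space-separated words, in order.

Answer: no yes no no yes no yes

Derivation:
(193,101): row=0b11000001, col=0b1100101, row AND col = 0b1000001 = 65; 65 != 101 -> empty
(28,28): row=0b11100, col=0b11100, row AND col = 0b11100 = 28; 28 == 28 -> filled
(214,50): row=0b11010110, col=0b110010, row AND col = 0b10010 = 18; 18 != 50 -> empty
(28,25): row=0b11100, col=0b11001, row AND col = 0b11000 = 24; 24 != 25 -> empty
(215,6): row=0b11010111, col=0b110, row AND col = 0b110 = 6; 6 == 6 -> filled
(32,5): row=0b100000, col=0b101, row AND col = 0b0 = 0; 0 != 5 -> empty
(111,45): row=0b1101111, col=0b101101, row AND col = 0b101101 = 45; 45 == 45 -> filled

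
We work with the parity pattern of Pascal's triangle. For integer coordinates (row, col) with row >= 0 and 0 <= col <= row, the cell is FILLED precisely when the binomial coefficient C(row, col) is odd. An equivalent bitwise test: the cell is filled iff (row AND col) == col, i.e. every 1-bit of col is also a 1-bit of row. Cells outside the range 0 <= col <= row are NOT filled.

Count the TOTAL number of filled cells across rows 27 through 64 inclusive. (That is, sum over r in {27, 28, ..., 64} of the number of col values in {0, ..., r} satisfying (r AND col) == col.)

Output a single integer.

Answer: 576

Derivation:
r27=11011 pc4: +16 =16
r28=11100 pc3: +8 =24
r29=11101 pc4: +16 =40
r30=11110 pc4: +16 =56
r31=11111 pc5: +32 =88
r32=100000 pc1: +2 =90
r33=100001 pc2: +4 =94
r34=100010 pc2: +4 =98
r35=100011 pc3: +8 =106
r36=100100 pc2: +4 =110
r37=100101 pc3: +8 =118
r38=100110 pc3: +8 =126
r39=100111 pc4: +16 =142
r40=101000 pc2: +4 =146
r41=101001 pc3: +8 =154
r42=101010 pc3: +8 =162
r43=101011 pc4: +16 =178
r44=101100 pc3: +8 =186
r45=101101 pc4: +16 =202
r46=101110 pc4: +16 =218
r47=101111 pc5: +32 =250
r48=110000 pc2: +4 =254
r49=110001 pc3: +8 =262
r50=110010 pc3: +8 =270
r51=110011 pc4: +16 =286
r52=110100 pc3: +8 =294
r53=110101 pc4: +16 =310
r54=110110 pc4: +16 =326
r55=110111 pc5: +32 =358
r56=111000 pc3: +8 =366
r57=111001 pc4: +16 =382
r58=111010 pc4: +16 =398
r59=111011 pc5: +32 =430
r60=111100 pc4: +16 =446
r61=111101 pc5: +32 =478
r62=111110 pc5: +32 =510
r63=111111 pc6: +64 =574
r64=1000000 pc1: +2 =576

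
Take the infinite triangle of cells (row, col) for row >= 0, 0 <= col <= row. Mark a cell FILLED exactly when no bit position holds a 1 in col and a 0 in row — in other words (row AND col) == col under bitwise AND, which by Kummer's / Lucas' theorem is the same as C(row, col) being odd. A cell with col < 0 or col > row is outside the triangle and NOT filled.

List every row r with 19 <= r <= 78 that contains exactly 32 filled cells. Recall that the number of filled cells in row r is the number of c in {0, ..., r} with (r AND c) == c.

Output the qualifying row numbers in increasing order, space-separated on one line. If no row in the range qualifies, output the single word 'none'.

Row r has 2^popcount(r) filled cells, so we need popcount(r) = log2(32) = 5.
Scan r = 19..78 and keep those with exactly 5 one-bits:
r=19=10011 popcount=3 -> skip
r=20=10100 popcount=2 -> skip
r=21=10101 popcount=3 -> skip
r=22=10110 popcount=3 -> skip
r=23=10111 popcount=4 -> skip
r=24=11000 popcount=2 -> skip
r=25=11001 popcount=3 -> skip
r=26=11010 popcount=3 -> skip
r=27=11011 popcount=4 -> skip
r=28=11100 popcount=3 -> skip
r=29=11101 popcount=4 -> skip
r=30=11110 popcount=4 -> skip
r=31=11111 popcount=5 -> KEEP
r=32=100000 popcount=1 -> skip
r=33=100001 popcount=2 -> skip
r=34=100010 popcount=2 -> skip
r=35=100011 popcount=3 -> skip
r=36=100100 popcount=2 -> skip
r=37=100101 popcount=3 -> skip
r=38=100110 popcount=3 -> skip
r=39=100111 popcount=4 -> skip
r=40=101000 popcount=2 -> skip
r=41=101001 popcount=3 -> skip
r=42=101010 popcount=3 -> skip
r=43=101011 popcount=4 -> skip
r=44=101100 popcount=3 -> skip
r=45=101101 popcount=4 -> skip
r=46=101110 popcount=4 -> skip
r=47=101111 popcount=5 -> KEEP
r=48=110000 popcount=2 -> skip
r=49=110001 popcount=3 -> skip
r=50=110010 popcount=3 -> skip
r=51=110011 popcount=4 -> skip
r=52=110100 popcount=3 -> skip
r=53=110101 popcount=4 -> skip
r=54=110110 popcount=4 -> skip
r=55=110111 popcount=5 -> KEEP
r=56=111000 popcount=3 -> skip
r=57=111001 popcount=4 -> skip
r=58=111010 popcount=4 -> skip
r=59=111011 popcount=5 -> KEEP
r=60=111100 popcount=4 -> skip
r=61=111101 popcount=5 -> KEEP
r=62=111110 popcount=5 -> KEEP
r=63=111111 popcount=6 -> skip
r=64=1000000 popcount=1 -> skip
r=65=1000001 popcount=2 -> skip
r=66=1000010 popcount=2 -> skip
r=67=1000011 popcount=3 -> skip
r=68=1000100 popcount=2 -> skip
r=69=1000101 popcount=3 -> skip
r=70=1000110 popcount=3 -> skip
r=71=1000111 popcount=4 -> skip
r=72=1001000 popcount=2 -> skip
r=73=1001001 popcount=3 -> skip
r=74=1001010 popcount=3 -> skip
r=75=1001011 popcount=4 -> skip
r=76=1001100 popcount=3 -> skip
r=77=1001101 popcount=4 -> skip
r=78=1001110 popcount=4 -> skip
Kept rows: 31 47 55 59 61 62

Answer: 31 47 55 59 61 62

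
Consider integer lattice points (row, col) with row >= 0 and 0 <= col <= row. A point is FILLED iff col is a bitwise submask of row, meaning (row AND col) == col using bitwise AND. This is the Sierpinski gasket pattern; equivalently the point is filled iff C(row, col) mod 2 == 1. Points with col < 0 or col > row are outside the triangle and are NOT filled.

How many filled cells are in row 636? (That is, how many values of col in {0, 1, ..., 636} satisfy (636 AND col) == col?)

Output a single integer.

Answer: 64

Derivation:
636 in binary = 1001111100
popcount(636) = number of 1-bits in 1001111100 = 6
A col c satisfies (636 AND c) == c iff every set bit of c is also set in 636; each of the 6 set bits of 636 can independently be on or off in c.
count = 2^6 = 64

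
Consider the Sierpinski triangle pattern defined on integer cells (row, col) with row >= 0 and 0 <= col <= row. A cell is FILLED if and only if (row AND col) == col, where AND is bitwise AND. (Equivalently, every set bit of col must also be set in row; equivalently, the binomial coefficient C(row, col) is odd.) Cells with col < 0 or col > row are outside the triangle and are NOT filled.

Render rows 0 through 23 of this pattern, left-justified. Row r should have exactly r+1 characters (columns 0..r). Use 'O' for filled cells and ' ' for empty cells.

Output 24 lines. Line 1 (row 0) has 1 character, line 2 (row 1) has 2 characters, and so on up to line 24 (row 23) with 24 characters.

r0=0: O
r1=1: OO
r2=10: O O
r3=11: OOOO
r4=100: O   O
r5=101: OO  OO
r6=110: O O O O
r7=111: OOOOOOOO
r8=1000: O       O
r9=1001: OO      OO
r10=1010: O O     O O
r11=1011: OOOO    OOOO
r12=1100: O   O   O   O
r13=1101: OO  OO  OO  OO
r14=1110: O O O O O O O O
r15=1111: OOOOOOOOOOOOOOOO
r16=10000: O               O
r17=10001: OO              OO
r18=10010: O O             O O
r19=10011: OOOO            OOOO
r20=10100: O   O           O   O
r21=10101: OO  OO          OO  OO
r22=10110: O O O O         O O O O
r23=10111: OOOOOOOO        OOOOOOOO

Answer: O
OO
O O
OOOO
O   O
OO  OO
O O O O
OOOOOOOO
O       O
OO      OO
O O     O O
OOOO    OOOO
O   O   O   O
OO  OO  OO  OO
O O O O O O O O
OOOOOOOOOOOOOOOO
O               O
OO              OO
O O             O O
OOOO            OOOO
O   O           O   O
OO  OO          OO  OO
O O O O         O O O O
OOOOOOOO        OOOOOOOO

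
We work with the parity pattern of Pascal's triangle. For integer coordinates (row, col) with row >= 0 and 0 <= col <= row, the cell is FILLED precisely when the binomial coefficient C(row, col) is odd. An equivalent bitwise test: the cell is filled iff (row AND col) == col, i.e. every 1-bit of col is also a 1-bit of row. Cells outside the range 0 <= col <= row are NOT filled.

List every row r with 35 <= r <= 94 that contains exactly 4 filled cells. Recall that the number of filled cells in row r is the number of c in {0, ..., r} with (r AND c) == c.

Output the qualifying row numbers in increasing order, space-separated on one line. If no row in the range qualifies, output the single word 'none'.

Answer: 36 40 48 65 66 68 72 80

Derivation:
Row r has 2^popcount(r) filled cells, so we need popcount(r) = log2(4) = 2.
Scan r = 35..94 and keep those with exactly 2 one-bits:
r=35=100011 popcount=3 -> skip
r=36=100100 popcount=2 -> KEEP
r=37=100101 popcount=3 -> skip
r=38=100110 popcount=3 -> skip
r=39=100111 popcount=4 -> skip
r=40=101000 popcount=2 -> KEEP
r=41=101001 popcount=3 -> skip
r=42=101010 popcount=3 -> skip
r=43=101011 popcount=4 -> skip
r=44=101100 popcount=3 -> skip
r=45=101101 popcount=4 -> skip
r=46=101110 popcount=4 -> skip
r=47=101111 popcount=5 -> skip
r=48=110000 popcount=2 -> KEEP
r=49=110001 popcount=3 -> skip
r=50=110010 popcount=3 -> skip
r=51=110011 popcount=4 -> skip
r=52=110100 popcount=3 -> skip
r=53=110101 popcount=4 -> skip
r=54=110110 popcount=4 -> skip
r=55=110111 popcount=5 -> skip
r=56=111000 popcount=3 -> skip
r=57=111001 popcount=4 -> skip
r=58=111010 popcount=4 -> skip
r=59=111011 popcount=5 -> skip
r=60=111100 popcount=4 -> skip
r=61=111101 popcount=5 -> skip
r=62=111110 popcount=5 -> skip
r=63=111111 popcount=6 -> skip
r=64=1000000 popcount=1 -> skip
r=65=1000001 popcount=2 -> KEEP
r=66=1000010 popcount=2 -> KEEP
r=67=1000011 popcount=3 -> skip
r=68=1000100 popcount=2 -> KEEP
r=69=1000101 popcount=3 -> skip
r=70=1000110 popcount=3 -> skip
r=71=1000111 popcount=4 -> skip
r=72=1001000 popcount=2 -> KEEP
r=73=1001001 popcount=3 -> skip
r=74=1001010 popcount=3 -> skip
r=75=1001011 popcount=4 -> skip
r=76=1001100 popcount=3 -> skip
r=77=1001101 popcount=4 -> skip
r=78=1001110 popcount=4 -> skip
r=79=1001111 popcount=5 -> skip
r=80=1010000 popcount=2 -> KEEP
r=81=1010001 popcount=3 -> skip
r=82=1010010 popcount=3 -> skip
r=83=1010011 popcount=4 -> skip
r=84=1010100 popcount=3 -> skip
r=85=1010101 popcount=4 -> skip
r=86=1010110 popcount=4 -> skip
r=87=1010111 popcount=5 -> skip
r=88=1011000 popcount=3 -> skip
r=89=1011001 popcount=4 -> skip
r=90=1011010 popcount=4 -> skip
r=91=1011011 popcount=5 -> skip
r=92=1011100 popcount=4 -> skip
r=93=1011101 popcount=5 -> skip
r=94=1011110 popcount=5 -> skip
Kept rows: 36 40 48 65 66 68 72 80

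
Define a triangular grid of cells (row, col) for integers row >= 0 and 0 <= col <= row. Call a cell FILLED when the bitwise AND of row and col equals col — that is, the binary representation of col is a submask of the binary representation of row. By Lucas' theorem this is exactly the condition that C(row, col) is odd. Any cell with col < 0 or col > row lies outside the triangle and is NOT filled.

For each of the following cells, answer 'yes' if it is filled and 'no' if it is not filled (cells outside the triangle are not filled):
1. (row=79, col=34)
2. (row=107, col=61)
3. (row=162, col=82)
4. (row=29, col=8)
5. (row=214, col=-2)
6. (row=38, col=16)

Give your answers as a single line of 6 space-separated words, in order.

(79,34): row=0b1001111, col=0b100010, row AND col = 0b10 = 2; 2 != 34 -> empty
(107,61): row=0b1101011, col=0b111101, row AND col = 0b101001 = 41; 41 != 61 -> empty
(162,82): row=0b10100010, col=0b1010010, row AND col = 0b10 = 2; 2 != 82 -> empty
(29,8): row=0b11101, col=0b1000, row AND col = 0b1000 = 8; 8 == 8 -> filled
(214,-2): col outside [0, 214] -> not filled
(38,16): row=0b100110, col=0b10000, row AND col = 0b0 = 0; 0 != 16 -> empty

Answer: no no no yes no no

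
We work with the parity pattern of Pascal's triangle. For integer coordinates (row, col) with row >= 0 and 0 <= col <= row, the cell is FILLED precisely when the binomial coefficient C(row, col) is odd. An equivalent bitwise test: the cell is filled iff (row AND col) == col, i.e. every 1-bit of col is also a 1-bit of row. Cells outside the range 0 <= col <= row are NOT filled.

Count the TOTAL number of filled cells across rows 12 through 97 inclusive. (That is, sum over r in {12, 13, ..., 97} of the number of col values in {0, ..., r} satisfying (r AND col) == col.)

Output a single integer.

Answer: 1182

Derivation:
r12=1100 pc2: +4 =4
r13=1101 pc3: +8 =12
r14=1110 pc3: +8 =20
r15=1111 pc4: +16 =36
r16=10000 pc1: +2 =38
r17=10001 pc2: +4 =42
r18=10010 pc2: +4 =46
r19=10011 pc3: +8 =54
r20=10100 pc2: +4 =58
r21=10101 pc3: +8 =66
r22=10110 pc3: +8 =74
r23=10111 pc4: +16 =90
r24=11000 pc2: +4 =94
r25=11001 pc3: +8 =102
r26=11010 pc3: +8 =110
r27=11011 pc4: +16 =126
r28=11100 pc3: +8 =134
r29=11101 pc4: +16 =150
r30=11110 pc4: +16 =166
r31=11111 pc5: +32 =198
r32=100000 pc1: +2 =200
r33=100001 pc2: +4 =204
r34=100010 pc2: +4 =208
r35=100011 pc3: +8 =216
r36=100100 pc2: +4 =220
r37=100101 pc3: +8 =228
r38=100110 pc3: +8 =236
r39=100111 pc4: +16 =252
r40=101000 pc2: +4 =256
r41=101001 pc3: +8 =264
r42=101010 pc3: +8 =272
r43=101011 pc4: +16 =288
r44=101100 pc3: +8 =296
r45=101101 pc4: +16 =312
r46=101110 pc4: +16 =328
r47=101111 pc5: +32 =360
r48=110000 pc2: +4 =364
r49=110001 pc3: +8 =372
r50=110010 pc3: +8 =380
r51=110011 pc4: +16 =396
r52=110100 pc3: +8 =404
r53=110101 pc4: +16 =420
r54=110110 pc4: +16 =436
r55=110111 pc5: +32 =468
r56=111000 pc3: +8 =476
r57=111001 pc4: +16 =492
r58=111010 pc4: +16 =508
r59=111011 pc5: +32 =540
r60=111100 pc4: +16 =556
r61=111101 pc5: +32 =588
r62=111110 pc5: +32 =620
r63=111111 pc6: +64 =684
r64=1000000 pc1: +2 =686
r65=1000001 pc2: +4 =690
r66=1000010 pc2: +4 =694
r67=1000011 pc3: +8 =702
r68=1000100 pc2: +4 =706
r69=1000101 pc3: +8 =714
r70=1000110 pc3: +8 =722
r71=1000111 pc4: +16 =738
r72=1001000 pc2: +4 =742
r73=1001001 pc3: +8 =750
r74=1001010 pc3: +8 =758
r75=1001011 pc4: +16 =774
r76=1001100 pc3: +8 =782
r77=1001101 pc4: +16 =798
r78=1001110 pc4: +16 =814
r79=1001111 pc5: +32 =846
r80=1010000 pc2: +4 =850
r81=1010001 pc3: +8 =858
r82=1010010 pc3: +8 =866
r83=1010011 pc4: +16 =882
r84=1010100 pc3: +8 =890
r85=1010101 pc4: +16 =906
r86=1010110 pc4: +16 =922
r87=1010111 pc5: +32 =954
r88=1011000 pc3: +8 =962
r89=1011001 pc4: +16 =978
r90=1011010 pc4: +16 =994
r91=1011011 pc5: +32 =1026
r92=1011100 pc4: +16 =1042
r93=1011101 pc5: +32 =1074
r94=1011110 pc5: +32 =1106
r95=1011111 pc6: +64 =1170
r96=1100000 pc2: +4 =1174
r97=1100001 pc3: +8 =1182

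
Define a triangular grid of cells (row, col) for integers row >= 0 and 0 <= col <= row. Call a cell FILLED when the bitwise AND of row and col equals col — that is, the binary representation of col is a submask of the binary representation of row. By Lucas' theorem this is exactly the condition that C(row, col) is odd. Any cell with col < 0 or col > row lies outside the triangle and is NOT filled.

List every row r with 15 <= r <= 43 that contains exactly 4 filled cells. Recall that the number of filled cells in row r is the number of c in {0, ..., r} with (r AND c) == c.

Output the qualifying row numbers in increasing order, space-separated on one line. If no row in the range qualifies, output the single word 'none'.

Row r has 2^popcount(r) filled cells, so we need popcount(r) = log2(4) = 2.
Scan r = 15..43 and keep those with exactly 2 one-bits:
r=15=1111 popcount=4 -> skip
r=16=10000 popcount=1 -> skip
r=17=10001 popcount=2 -> KEEP
r=18=10010 popcount=2 -> KEEP
r=19=10011 popcount=3 -> skip
r=20=10100 popcount=2 -> KEEP
r=21=10101 popcount=3 -> skip
r=22=10110 popcount=3 -> skip
r=23=10111 popcount=4 -> skip
r=24=11000 popcount=2 -> KEEP
r=25=11001 popcount=3 -> skip
r=26=11010 popcount=3 -> skip
r=27=11011 popcount=4 -> skip
r=28=11100 popcount=3 -> skip
r=29=11101 popcount=4 -> skip
r=30=11110 popcount=4 -> skip
r=31=11111 popcount=5 -> skip
r=32=100000 popcount=1 -> skip
r=33=100001 popcount=2 -> KEEP
r=34=100010 popcount=2 -> KEEP
r=35=100011 popcount=3 -> skip
r=36=100100 popcount=2 -> KEEP
r=37=100101 popcount=3 -> skip
r=38=100110 popcount=3 -> skip
r=39=100111 popcount=4 -> skip
r=40=101000 popcount=2 -> KEEP
r=41=101001 popcount=3 -> skip
r=42=101010 popcount=3 -> skip
r=43=101011 popcount=4 -> skip
Kept rows: 17 18 20 24 33 34 36 40

Answer: 17 18 20 24 33 34 36 40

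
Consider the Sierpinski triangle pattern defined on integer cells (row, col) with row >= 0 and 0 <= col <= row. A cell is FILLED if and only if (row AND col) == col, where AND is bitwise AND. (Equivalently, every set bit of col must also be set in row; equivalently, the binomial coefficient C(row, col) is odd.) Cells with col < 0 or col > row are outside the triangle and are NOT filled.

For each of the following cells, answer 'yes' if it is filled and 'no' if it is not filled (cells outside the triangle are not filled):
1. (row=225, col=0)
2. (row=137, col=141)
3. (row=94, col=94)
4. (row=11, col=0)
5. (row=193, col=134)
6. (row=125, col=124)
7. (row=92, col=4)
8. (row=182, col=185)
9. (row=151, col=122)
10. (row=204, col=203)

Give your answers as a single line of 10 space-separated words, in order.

(225,0): row=0b11100001, col=0b0, row AND col = 0b0 = 0; 0 == 0 -> filled
(137,141): col outside [0, 137] -> not filled
(94,94): row=0b1011110, col=0b1011110, row AND col = 0b1011110 = 94; 94 == 94 -> filled
(11,0): row=0b1011, col=0b0, row AND col = 0b0 = 0; 0 == 0 -> filled
(193,134): row=0b11000001, col=0b10000110, row AND col = 0b10000000 = 128; 128 != 134 -> empty
(125,124): row=0b1111101, col=0b1111100, row AND col = 0b1111100 = 124; 124 == 124 -> filled
(92,4): row=0b1011100, col=0b100, row AND col = 0b100 = 4; 4 == 4 -> filled
(182,185): col outside [0, 182] -> not filled
(151,122): row=0b10010111, col=0b1111010, row AND col = 0b10010 = 18; 18 != 122 -> empty
(204,203): row=0b11001100, col=0b11001011, row AND col = 0b11001000 = 200; 200 != 203 -> empty

Answer: yes no yes yes no yes yes no no no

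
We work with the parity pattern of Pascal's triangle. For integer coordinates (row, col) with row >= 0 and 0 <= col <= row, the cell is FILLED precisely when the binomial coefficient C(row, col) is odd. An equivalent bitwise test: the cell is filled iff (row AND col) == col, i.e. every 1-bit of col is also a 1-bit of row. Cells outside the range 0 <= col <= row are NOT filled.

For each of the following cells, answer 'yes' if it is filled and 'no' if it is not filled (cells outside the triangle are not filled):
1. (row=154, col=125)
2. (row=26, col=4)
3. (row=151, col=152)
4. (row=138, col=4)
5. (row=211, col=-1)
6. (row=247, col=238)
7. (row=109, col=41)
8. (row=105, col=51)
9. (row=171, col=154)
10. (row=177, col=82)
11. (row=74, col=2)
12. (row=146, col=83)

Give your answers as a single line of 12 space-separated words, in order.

Answer: no no no no no no yes no no no yes no

Derivation:
(154,125): row=0b10011010, col=0b1111101, row AND col = 0b11000 = 24; 24 != 125 -> empty
(26,4): row=0b11010, col=0b100, row AND col = 0b0 = 0; 0 != 4 -> empty
(151,152): col outside [0, 151] -> not filled
(138,4): row=0b10001010, col=0b100, row AND col = 0b0 = 0; 0 != 4 -> empty
(211,-1): col outside [0, 211] -> not filled
(247,238): row=0b11110111, col=0b11101110, row AND col = 0b11100110 = 230; 230 != 238 -> empty
(109,41): row=0b1101101, col=0b101001, row AND col = 0b101001 = 41; 41 == 41 -> filled
(105,51): row=0b1101001, col=0b110011, row AND col = 0b100001 = 33; 33 != 51 -> empty
(171,154): row=0b10101011, col=0b10011010, row AND col = 0b10001010 = 138; 138 != 154 -> empty
(177,82): row=0b10110001, col=0b1010010, row AND col = 0b10000 = 16; 16 != 82 -> empty
(74,2): row=0b1001010, col=0b10, row AND col = 0b10 = 2; 2 == 2 -> filled
(146,83): row=0b10010010, col=0b1010011, row AND col = 0b10010 = 18; 18 != 83 -> empty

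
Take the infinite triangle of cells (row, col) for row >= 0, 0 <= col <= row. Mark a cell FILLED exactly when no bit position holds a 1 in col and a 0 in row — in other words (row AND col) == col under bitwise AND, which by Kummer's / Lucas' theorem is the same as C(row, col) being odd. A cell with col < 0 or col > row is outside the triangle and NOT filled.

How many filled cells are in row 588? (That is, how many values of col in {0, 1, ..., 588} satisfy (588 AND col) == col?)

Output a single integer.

Answer: 16

Derivation:
588 in binary = 1001001100
popcount(588) = number of 1-bits in 1001001100 = 4
A col c satisfies (588 AND c) == c iff every set bit of c is also set in 588; each of the 4 set bits of 588 can independently be on or off in c.
count = 2^4 = 16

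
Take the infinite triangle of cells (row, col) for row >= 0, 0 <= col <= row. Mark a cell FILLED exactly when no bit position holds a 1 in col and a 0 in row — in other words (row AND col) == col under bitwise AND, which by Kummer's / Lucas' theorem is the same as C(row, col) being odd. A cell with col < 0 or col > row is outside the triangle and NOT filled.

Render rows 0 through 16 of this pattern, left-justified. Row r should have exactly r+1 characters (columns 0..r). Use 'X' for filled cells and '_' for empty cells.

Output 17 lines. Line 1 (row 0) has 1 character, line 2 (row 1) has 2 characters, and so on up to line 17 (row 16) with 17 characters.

Answer: X
XX
X_X
XXXX
X___X
XX__XX
X_X_X_X
XXXXXXXX
X_______X
XX______XX
X_X_____X_X
XXXX____XXXX
X___X___X___X
XX__XX__XX__XX
X_X_X_X_X_X_X_X
XXXXXXXXXXXXXXXX
X_______________X

Derivation:
r0=0: X
r1=1: XX
r2=10: X_X
r3=11: XXXX
r4=100: X___X
r5=101: XX__XX
r6=110: X_X_X_X
r7=111: XXXXXXXX
r8=1000: X_______X
r9=1001: XX______XX
r10=1010: X_X_____X_X
r11=1011: XXXX____XXXX
r12=1100: X___X___X___X
r13=1101: XX__XX__XX__XX
r14=1110: X_X_X_X_X_X_X_X
r15=1111: XXXXXXXXXXXXXXXX
r16=10000: X_______________X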